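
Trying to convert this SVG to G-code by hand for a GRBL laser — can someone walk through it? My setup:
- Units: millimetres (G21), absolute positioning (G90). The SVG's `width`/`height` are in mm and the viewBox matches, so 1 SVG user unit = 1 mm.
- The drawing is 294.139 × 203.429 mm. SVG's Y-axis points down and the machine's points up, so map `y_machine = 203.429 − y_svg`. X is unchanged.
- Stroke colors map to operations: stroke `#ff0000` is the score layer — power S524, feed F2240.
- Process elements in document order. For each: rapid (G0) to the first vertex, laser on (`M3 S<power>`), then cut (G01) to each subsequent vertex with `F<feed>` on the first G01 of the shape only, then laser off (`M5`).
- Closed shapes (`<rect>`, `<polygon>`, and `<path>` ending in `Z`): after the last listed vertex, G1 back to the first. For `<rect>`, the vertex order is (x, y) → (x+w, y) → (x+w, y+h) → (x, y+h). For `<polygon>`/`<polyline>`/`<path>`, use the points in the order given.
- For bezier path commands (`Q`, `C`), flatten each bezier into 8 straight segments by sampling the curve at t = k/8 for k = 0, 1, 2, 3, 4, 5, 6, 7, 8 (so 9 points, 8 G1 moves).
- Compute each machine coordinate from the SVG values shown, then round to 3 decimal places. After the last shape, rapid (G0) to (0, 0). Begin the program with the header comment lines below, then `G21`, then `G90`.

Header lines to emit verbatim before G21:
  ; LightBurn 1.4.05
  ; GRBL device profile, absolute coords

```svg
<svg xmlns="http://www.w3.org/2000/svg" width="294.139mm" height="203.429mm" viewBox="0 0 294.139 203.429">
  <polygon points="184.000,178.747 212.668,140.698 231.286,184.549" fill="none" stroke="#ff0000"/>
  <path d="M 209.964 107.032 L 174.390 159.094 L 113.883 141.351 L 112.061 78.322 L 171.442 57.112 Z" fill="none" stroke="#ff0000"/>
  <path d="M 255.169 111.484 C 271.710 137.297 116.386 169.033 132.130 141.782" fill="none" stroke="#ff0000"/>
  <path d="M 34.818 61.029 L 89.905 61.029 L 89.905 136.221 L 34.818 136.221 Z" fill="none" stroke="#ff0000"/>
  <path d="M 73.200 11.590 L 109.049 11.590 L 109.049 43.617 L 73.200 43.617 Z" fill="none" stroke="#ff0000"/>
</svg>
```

; LightBurn 1.4.05
; GRBL device profile, absolute coords
G21
G90
G0 X184.000 Y24.682
M3 S524
G01 X212.668 Y62.731 F2240
G01 X231.286 Y18.880
G01 X184.000 Y24.682
M5
G0 X209.964 Y96.397
M3 S524
G01 X174.390 Y44.335 F2240
G01 X113.883 Y62.078
G01 X112.061 Y125.107
G01 X171.442 Y146.317
G01 X209.964 Y96.397
M5
G0 X255.169 Y91.945
M3 S524
G01 X253.985 Y82.114 F2240
G01 X240.708 Y72.489
G01 X219.356 Y63.830
G01 X193.948 Y56.897
G01 X168.503 Y52.452
G01 X147.039 Y51.255
G01 X133.575 Y54.066
G01 X132.130 Y61.647
M5
G0 X34.818 Y142.400
M3 S524
G01 X89.905 Y142.400 F2240
G01 X89.905 Y67.208
G01 X34.818 Y67.208
G01 X34.818 Y142.400
M5
G0 X73.200 Y191.839
M3 S524
G01 X109.049 Y191.839 F2240
G01 X109.049 Y159.812
G01 X73.200 Y159.812
G01 X73.200 Y191.839
M5
G0 X0.000 Y0.000

Since the viewBox matches the mm dimensions, user units are millimetres directly. The only transform is the Y-flip y_m = 203.429 − y_svg.

Shape 1 is a regular polygon drawn with `<polygon>`. Its stroke #ff0000 means score at S524, F2240. After flipping Y the toolpath is (184.000,24.682) → (212.668,62.731) → (231.286,18.880) → (184.000,24.682), returning to the start.

Shape 2 is a regular polygon drawn with `<path>`. Its stroke #ff0000 means score at S524, F2240. After flipping Y the toolpath is (209.964,96.397) → (174.390,44.335) → (113.883,62.078) → (112.061,125.107) → (171.442,146.317) → (209.964,96.397), returning to the start.

Shape 3 is a cubic bezier drawn with `<path>`. Its stroke #ff0000 means score at S524, F2240. After flipping Y the toolpath is (255.169,91.945) → (253.985,82.114) → (240.708,72.489) → (219.356,63.830) → (193.948,56.897) → (168.503,52.452) → (147.039,51.255) → (133.575,54.066) → (132.130,61.647).

Shape 4 is a rectangle drawn with `<path>`. Its stroke #ff0000 means score at S524, F2240. After flipping Y the toolpath is (34.818,142.400) → (89.905,142.400) → (89.905,67.208) → (34.818,67.208) → (34.818,142.400), returning to the start.

Shape 5 is a rectangle drawn with `<path>`. Its stroke #ff0000 means score at S524, F2240. After flipping Y the toolpath is (73.200,191.839) → (109.049,191.839) → (109.049,159.812) → (73.200,159.812) → (73.200,191.839), returning to the start.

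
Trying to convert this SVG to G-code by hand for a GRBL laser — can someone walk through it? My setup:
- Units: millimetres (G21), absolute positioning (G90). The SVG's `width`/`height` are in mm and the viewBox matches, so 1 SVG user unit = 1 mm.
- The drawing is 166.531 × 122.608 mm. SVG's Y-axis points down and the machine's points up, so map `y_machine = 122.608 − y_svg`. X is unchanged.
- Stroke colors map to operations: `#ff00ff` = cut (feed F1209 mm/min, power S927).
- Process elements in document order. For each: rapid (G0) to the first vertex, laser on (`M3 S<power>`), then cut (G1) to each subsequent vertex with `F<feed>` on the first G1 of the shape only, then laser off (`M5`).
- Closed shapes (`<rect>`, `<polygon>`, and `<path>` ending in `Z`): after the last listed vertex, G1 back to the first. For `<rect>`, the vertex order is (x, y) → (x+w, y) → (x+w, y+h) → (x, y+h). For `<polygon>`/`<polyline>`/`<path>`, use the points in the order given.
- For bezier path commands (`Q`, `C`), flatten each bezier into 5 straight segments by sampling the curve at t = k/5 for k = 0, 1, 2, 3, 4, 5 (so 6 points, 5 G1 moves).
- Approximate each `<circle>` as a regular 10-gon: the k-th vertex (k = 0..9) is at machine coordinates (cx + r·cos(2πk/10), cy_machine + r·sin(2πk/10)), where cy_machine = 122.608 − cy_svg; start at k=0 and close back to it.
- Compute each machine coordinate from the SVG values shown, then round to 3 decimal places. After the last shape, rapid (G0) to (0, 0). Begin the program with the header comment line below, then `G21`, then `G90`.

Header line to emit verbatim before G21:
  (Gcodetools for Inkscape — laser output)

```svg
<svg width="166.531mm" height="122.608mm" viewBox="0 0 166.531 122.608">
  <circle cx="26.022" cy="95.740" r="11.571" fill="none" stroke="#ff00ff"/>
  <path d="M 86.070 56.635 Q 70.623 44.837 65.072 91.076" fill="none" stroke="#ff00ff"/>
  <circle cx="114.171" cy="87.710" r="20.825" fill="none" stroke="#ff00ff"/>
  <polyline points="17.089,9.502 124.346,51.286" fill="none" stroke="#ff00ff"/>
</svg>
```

viewBox `0 0 166.531 122.608` with mm width/height → 1 unit = 1 mm. Flip: y_m = 122.608 − y_svg.

**Shape 1** — `<circle>` circle, stroke `#ff00ff` → cut (S927, F1209). Machine vertices: (37.593,26.868) → (35.383,33.669) → (29.598,37.873) → (22.446,37.873) → (16.661,33.669) → (14.451,26.868) → (16.661,20.067) → (22.446,15.863) → (29.598,15.863) → (35.383,20.067) → (37.593,26.868). Closed: final G1 returns to the first vertex.

**Shape 2** — `<path>` quadratic bezier, stroke `#ff00ff` → cut (S927, F1209). Control points (SVG): P0=(86.070,56.635), P1=(70.623,44.837), P2=(65.072,91.076); sampled at t=k/5. Machine vertices: (86.070,65.973) → (80.287,68.371) → (75.296,66.125) → (71.096,59.237) → (67.688,47.706) → (65.072,31.532). Open path.

**Shape 3** — `<circle>` circle, stroke `#ff00ff` → cut (S927, F1209). Machine vertices: (134.996,34.898) → (131.019,47.139) → (120.606,54.704) → (107.736,54.704) → (97.323,47.139) → (93.346,34.898) → (97.323,22.657) → (107.736,15.092) → (120.606,15.092) → (131.019,22.657) → (134.996,34.898). Closed: final G1 returns to the first vertex.

**Shape 4** — `<polyline>` line segment, stroke `#ff00ff` → cut (S927, F1209). Machine vertices: (17.089,113.106) → (124.346,71.322). Open path.

(Gcodetools for Inkscape — laser output)
G21
G90
G0 X37.593 Y26.868
M3 S927
G1 X35.383 Y33.669 F1209
G1 X29.598 Y37.873
G1 X22.446 Y37.873
G1 X16.661 Y33.669
G1 X14.451 Y26.868
G1 X16.661 Y20.067
G1 X22.446 Y15.863
G1 X29.598 Y15.863
G1 X35.383 Y20.067
G1 X37.593 Y26.868
M5
G0 X86.070 Y65.973
M3 S927
G1 X80.287 Y68.371 F1209
G1 X75.296 Y66.125
G1 X71.096 Y59.237
G1 X67.688 Y47.706
G1 X65.072 Y31.532
M5
G0 X134.996 Y34.898
M3 S927
G1 X131.019 Y47.139 F1209
G1 X120.606 Y54.704
G1 X107.736 Y54.704
G1 X97.323 Y47.139
G1 X93.346 Y34.898
G1 X97.323 Y22.657
G1 X107.736 Y15.092
G1 X120.606 Y15.092
G1 X131.019 Y22.657
G1 X134.996 Y34.898
M5
G0 X17.089 Y113.106
M3 S927
G1 X124.346 Y71.322 F1209
M5
G0 X0.000 Y0.000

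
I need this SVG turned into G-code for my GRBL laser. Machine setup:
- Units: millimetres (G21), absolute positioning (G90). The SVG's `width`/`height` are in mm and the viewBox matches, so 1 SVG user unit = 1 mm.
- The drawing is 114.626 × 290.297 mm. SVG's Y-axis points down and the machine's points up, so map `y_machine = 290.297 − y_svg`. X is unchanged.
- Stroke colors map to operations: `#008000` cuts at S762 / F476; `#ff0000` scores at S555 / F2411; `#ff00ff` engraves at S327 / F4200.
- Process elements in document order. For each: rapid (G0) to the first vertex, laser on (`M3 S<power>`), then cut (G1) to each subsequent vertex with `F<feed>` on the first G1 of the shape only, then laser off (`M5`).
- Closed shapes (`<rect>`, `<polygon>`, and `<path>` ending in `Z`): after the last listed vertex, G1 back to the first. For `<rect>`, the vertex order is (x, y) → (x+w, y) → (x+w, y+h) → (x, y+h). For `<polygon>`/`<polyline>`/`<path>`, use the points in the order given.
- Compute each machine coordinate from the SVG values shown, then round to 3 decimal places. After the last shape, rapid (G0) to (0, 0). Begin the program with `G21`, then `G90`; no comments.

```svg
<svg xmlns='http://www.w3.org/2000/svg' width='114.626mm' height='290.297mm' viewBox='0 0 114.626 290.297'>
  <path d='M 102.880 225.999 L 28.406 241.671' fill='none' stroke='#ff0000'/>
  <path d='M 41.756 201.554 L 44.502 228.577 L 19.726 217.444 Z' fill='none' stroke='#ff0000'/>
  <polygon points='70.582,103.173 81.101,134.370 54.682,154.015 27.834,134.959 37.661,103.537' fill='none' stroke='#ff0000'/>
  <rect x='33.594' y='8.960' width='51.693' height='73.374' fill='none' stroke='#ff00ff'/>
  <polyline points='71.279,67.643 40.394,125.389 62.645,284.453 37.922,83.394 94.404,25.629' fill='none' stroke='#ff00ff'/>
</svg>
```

G21
G90
G0 X102.880 Y64.298
M3 S555
G1 X28.406 Y48.626 F2411
M5
G0 X41.756 Y88.743
M3 S555
G1 X44.502 Y61.720 F2411
G1 X19.726 Y72.853
G1 X41.756 Y88.743
M5
G0 X70.582 Y187.124
M3 S555
G1 X81.101 Y155.927 F2411
G1 X54.682 Y136.282
G1 X27.834 Y155.338
G1 X37.661 Y186.760
G1 X70.582 Y187.124
M5
G0 X33.594 Y281.337
M3 S327
G1 X85.287 Y281.337 F4200
G1 X85.287 Y207.963
G1 X33.594 Y207.963
G1 X33.594 Y281.337
M5
G0 X71.279 Y222.654
M3 S327
G1 X40.394 Y164.908 F4200
G1 X62.645 Y5.844
G1 X37.922 Y206.903
G1 X94.404 Y264.668
M5
G0 X0.000 Y0.000

Since the viewBox matches the mm dimensions, user units are millimetres directly. The only transform is the Y-flip y_m = 290.297 − y_svg.

Shape 1 is a line segment drawn with `<path>`. Its stroke #ff0000 means score at S555, F2411. After flipping Y the toolpath is (102.880,64.298) → (28.406,48.626).

Shape 2 is a regular polygon drawn with `<path>`. Its stroke #ff0000 means score at S555, F2411. After flipping Y the toolpath is (41.756,88.743) → (44.502,61.720) → (19.726,72.853) → (41.756,88.743), returning to the start.

Shape 3 is a regular polygon drawn with `<polygon>`. Its stroke #ff0000 means score at S555, F2411. After flipping Y the toolpath is (70.582,187.124) → (81.101,155.927) → (54.682,136.282) → (27.834,155.338) → (37.661,186.760) → (70.582,187.124), returning to the start.

Shape 4 is a rectangle drawn with `<rect>`. Its stroke #ff00ff means engrave at S327, F4200. After flipping Y the toolpath is (33.594,281.337) → (85.287,281.337) → (85.287,207.963) → (33.594,207.963) → (33.594,281.337), returning to the start.

Shape 5 is a open polyline drawn with `<polyline>`. Its stroke #ff00ff means engrave at S327, F4200. After flipping Y the toolpath is (71.279,222.654) → (40.394,164.908) → (62.645,5.844) → (37.922,206.903) → (94.404,264.668).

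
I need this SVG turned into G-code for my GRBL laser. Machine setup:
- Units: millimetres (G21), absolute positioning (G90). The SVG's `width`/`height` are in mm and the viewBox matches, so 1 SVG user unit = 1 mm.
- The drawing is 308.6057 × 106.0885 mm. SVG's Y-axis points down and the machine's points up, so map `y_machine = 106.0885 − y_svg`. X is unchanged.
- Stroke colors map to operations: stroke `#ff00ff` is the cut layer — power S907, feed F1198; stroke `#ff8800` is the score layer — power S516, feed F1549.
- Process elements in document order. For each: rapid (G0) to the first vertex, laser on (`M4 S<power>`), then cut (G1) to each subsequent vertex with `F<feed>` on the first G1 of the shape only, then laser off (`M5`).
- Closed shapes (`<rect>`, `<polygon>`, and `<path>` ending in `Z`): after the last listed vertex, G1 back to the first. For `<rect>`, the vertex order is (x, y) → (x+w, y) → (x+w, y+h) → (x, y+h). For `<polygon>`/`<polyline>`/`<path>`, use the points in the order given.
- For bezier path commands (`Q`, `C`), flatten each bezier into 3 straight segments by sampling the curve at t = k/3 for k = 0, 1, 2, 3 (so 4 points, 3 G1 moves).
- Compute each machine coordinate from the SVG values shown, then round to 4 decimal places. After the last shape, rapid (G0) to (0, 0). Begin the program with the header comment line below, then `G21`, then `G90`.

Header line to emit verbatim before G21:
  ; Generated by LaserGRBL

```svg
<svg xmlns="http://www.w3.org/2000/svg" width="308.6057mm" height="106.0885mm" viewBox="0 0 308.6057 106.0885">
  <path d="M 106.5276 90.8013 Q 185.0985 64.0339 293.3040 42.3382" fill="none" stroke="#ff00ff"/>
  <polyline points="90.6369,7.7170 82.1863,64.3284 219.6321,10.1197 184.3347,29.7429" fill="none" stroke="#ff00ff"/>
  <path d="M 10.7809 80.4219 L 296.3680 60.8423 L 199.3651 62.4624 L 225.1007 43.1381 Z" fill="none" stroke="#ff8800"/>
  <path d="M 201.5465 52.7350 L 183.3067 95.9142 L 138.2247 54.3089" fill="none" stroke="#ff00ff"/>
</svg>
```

; Generated by LaserGRBL
G21
G90
G0 X106.5276 Y15.2872
M4 S907
G1 X162.2009 Y32.5686 F1198
G1 X224.4597 Y48.7230
G1 X293.3040 Y63.7503
M5
G0 X90.6369 Y98.3715
M4 S907
G1 X82.1863 Y41.7601 F1198
G1 X219.6321 Y95.9688
G1 X184.3347 Y76.3456
M5
G0 X10.7809 Y25.6666
M4 S516
G1 X296.3680 Y45.2462 F1549
G1 X199.3651 Y43.6261
G1 X225.1007 Y62.9504
G1 X10.7809 Y25.6666
M5
G0 X201.5465 Y53.3535
M4 S907
G1 X183.3067 Y10.1743 F1198
G1 X138.2247 Y51.7796
M5
G0 X0.0000 Y0.0000

Since the viewBox matches the mm dimensions, user units are millimetres directly. The only transform is the Y-flip y_m = 106.0885 − y_svg.

Shape 1 is a quadratic bezier drawn with `<path>`. Its stroke #ff00ff means cut at S907, F1198. After flipping Y the toolpath is (106.5276,15.2872) → (162.2009,32.5686) → (224.4597,48.7230) → (293.3040,63.7503).

Shape 2 is a open polyline drawn with `<polyline>`. Its stroke #ff00ff means cut at S907, F1198. After flipping Y the toolpath is (90.6369,98.3715) → (82.1863,41.7601) → (219.6321,95.9688) → (184.3347,76.3456).

Shape 3 is a closed polygon drawn with `<path>`. Its stroke #ff8800 means score at S516, F1549. After flipping Y the toolpath is (10.7809,25.6666) → (296.3680,45.2462) → (199.3651,43.6261) → (225.1007,62.9504) → (10.7809,25.6666), returning to the start.

Shape 4 is a open polyline drawn with `<path>`. Its stroke #ff00ff means cut at S907, F1198. After flipping Y the toolpath is (201.5465,53.3535) → (183.3067,10.1743) → (138.2247,51.7796).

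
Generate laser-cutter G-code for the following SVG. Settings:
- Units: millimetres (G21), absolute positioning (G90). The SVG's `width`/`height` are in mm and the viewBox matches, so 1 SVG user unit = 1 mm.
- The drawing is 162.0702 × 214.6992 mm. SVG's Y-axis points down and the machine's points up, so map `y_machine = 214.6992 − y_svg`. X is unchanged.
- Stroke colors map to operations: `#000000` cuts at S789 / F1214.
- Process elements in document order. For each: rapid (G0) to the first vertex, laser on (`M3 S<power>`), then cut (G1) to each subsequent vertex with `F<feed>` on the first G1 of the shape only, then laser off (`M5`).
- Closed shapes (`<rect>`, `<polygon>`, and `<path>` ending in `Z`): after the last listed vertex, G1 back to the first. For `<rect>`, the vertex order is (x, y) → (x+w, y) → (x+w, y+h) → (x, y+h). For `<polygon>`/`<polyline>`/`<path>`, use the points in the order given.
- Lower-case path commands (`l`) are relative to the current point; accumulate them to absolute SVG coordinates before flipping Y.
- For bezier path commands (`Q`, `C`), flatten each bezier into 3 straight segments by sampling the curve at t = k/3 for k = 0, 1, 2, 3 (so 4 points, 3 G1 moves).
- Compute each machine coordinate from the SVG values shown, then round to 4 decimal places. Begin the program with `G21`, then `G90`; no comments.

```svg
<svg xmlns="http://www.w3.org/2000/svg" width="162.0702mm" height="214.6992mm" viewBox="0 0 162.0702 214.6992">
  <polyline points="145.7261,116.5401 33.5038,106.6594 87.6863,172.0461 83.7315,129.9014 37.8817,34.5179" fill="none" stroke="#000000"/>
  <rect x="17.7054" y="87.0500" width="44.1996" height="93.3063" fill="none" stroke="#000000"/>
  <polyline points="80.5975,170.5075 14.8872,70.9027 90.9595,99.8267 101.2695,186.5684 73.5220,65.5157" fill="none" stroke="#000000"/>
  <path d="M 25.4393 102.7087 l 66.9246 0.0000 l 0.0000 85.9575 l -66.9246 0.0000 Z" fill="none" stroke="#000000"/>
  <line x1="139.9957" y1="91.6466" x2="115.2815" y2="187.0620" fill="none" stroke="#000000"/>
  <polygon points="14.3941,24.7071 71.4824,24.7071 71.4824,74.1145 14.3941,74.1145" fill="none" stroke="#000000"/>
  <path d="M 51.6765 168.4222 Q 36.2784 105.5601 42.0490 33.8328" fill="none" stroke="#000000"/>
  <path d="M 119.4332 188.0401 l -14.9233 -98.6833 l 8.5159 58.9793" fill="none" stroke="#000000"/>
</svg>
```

viewBox `0 0 162.0702 214.6992` with mm width/height → 1 unit = 1 mm. Flip: y_m = 214.6992 − y_svg.

**Shape 1** — `<polyline>` open polyline, stroke `#000000` → cut (S789, F1214). Machine vertices: (145.7261,98.1591) → (33.5038,108.0398) → (87.6863,42.6531) → (83.7315,84.7978) → (37.8817,180.1813). Open path.

**Shape 2** — `<rect>` rectangle, stroke `#000000` → cut (S789, F1214). Machine vertices: (17.7054,127.6492) → (61.9050,127.6492) → (61.9050,34.3429) → (17.7054,34.3429) → (17.7054,127.6492). Closed: final G1 returns to the first vertex.

**Shape 3** — `<polyline>` open polyline, stroke `#000000` → cut (S789, F1214). Machine vertices: (80.5975,44.1917) → (14.8872,143.7965) → (90.9595,114.8725) → (101.2695,28.1308) → (73.5220,149.1835). Open path.

**Shape 4** — `<path>` rectangle, stroke `#000000` → cut (S789, F1214). Machine vertices: (25.4393,111.9905) → (92.3639,111.9905) → (92.3639,26.0330) → (25.4393,26.0330) → (25.4393,111.9905). Closed: final G1 returns to the first vertex.

**Shape 5** — `<line>` line segment, stroke `#000000` → cut (S789, F1214). Machine vertices: (139.9957,123.0526) → (115.2815,27.6372). Open path.

**Shape 6** — `<polygon>` rectangle, stroke `#000000` → cut (S789, F1214). Machine vertices: (14.3941,189.9921) → (71.4824,189.9921) → (71.4824,140.5847) → (14.3941,140.5847) → (14.3941,189.9921). Closed: final G1 returns to the first vertex.

**Shape 7** — `<path>` quadratic bezier, stroke `#000000` → cut (S789, F1214). Control points (SVG): P0=(51.6765,168.4222), P1=(36.2784,105.5601), P2=(42.0490,33.8328); sampled at t=k/3. Machine vertices: (51.6765,46.2770) → (43.7632,89.1701) → (40.5540,134.0332) → (42.0490,180.8664). Open path.

**Shape 8** — `<path>` open polyline, stroke `#000000` → cut (S789, F1214). Machine vertices: (119.4332,26.6591) → (104.5099,125.3424) → (113.0258,66.3631). Open path.

G21
G90
G0 X145.7261 Y98.1591
M3 S789
G1 X33.5038 Y108.0398 F1214
G1 X87.6863 Y42.6531
G1 X83.7315 Y84.7978
G1 X37.8817 Y180.1813
M5
G0 X17.7054 Y127.6492
M3 S789
G1 X61.9050 Y127.6492 F1214
G1 X61.9050 Y34.3429
G1 X17.7054 Y34.3429
G1 X17.7054 Y127.6492
M5
G0 X80.5975 Y44.1917
M3 S789
G1 X14.8872 Y143.7965 F1214
G1 X90.9595 Y114.8725
G1 X101.2695 Y28.1308
G1 X73.5220 Y149.1835
M5
G0 X25.4393 Y111.9905
M3 S789
G1 X92.3639 Y111.9905 F1214
G1 X92.3639 Y26.0330
G1 X25.4393 Y26.0330
G1 X25.4393 Y111.9905
M5
G0 X139.9957 Y123.0526
M3 S789
G1 X115.2815 Y27.6372 F1214
M5
G0 X14.3941 Y189.9921
M3 S789
G1 X71.4824 Y189.9921 F1214
G1 X71.4824 Y140.5847
G1 X14.3941 Y140.5847
G1 X14.3941 Y189.9921
M5
G0 X51.6765 Y46.2770
M3 S789
G1 X43.7632 Y89.1701 F1214
G1 X40.5540 Y134.0332
G1 X42.0490 Y180.8664
M5
G0 X119.4332 Y26.6591
M3 S789
G1 X104.5099 Y125.3424 F1214
G1 X113.0258 Y66.3631
M5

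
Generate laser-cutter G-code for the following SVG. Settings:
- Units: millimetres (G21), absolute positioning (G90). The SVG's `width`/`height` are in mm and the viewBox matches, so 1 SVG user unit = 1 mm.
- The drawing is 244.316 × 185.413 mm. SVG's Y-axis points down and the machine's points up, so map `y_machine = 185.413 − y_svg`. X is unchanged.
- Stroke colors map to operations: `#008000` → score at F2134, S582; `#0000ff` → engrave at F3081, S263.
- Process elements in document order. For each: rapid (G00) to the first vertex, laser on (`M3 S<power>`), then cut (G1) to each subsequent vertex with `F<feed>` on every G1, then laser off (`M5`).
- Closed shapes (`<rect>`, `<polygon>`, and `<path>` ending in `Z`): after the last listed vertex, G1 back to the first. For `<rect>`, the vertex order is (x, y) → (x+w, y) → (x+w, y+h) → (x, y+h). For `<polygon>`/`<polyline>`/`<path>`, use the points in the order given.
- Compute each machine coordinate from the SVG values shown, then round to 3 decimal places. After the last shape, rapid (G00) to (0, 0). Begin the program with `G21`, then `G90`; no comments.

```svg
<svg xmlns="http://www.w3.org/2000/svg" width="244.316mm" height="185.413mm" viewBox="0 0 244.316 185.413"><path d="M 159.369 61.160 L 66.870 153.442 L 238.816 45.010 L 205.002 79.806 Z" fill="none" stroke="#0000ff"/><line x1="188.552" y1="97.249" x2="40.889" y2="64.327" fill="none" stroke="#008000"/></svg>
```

1 u = 1 mm; y_m = 185.413 − y.

[1] `<path>` closed polygon, #0000ff→engrave S263 F3081: (159.369,124.253) → (66.870,31.971) → (238.816,140.403) → (205.002,105.607) → (159.369,124.253) (closed)

[2] `<line>` line segment, #008000→score S582 F2134: (188.552,88.164) → (40.889,121.086)

G21
G90
G00 X159.369 Y124.253
M3 S263
G1 X66.870 Y31.971 F3081
G1 X238.816 Y140.403 F3081
G1 X205.002 Y105.607 F3081
G1 X159.369 Y124.253 F3081
M5
G00 X188.552 Y88.164
M3 S582
G1 X40.889 Y121.086 F2134
M5
G00 X0.000 Y0.000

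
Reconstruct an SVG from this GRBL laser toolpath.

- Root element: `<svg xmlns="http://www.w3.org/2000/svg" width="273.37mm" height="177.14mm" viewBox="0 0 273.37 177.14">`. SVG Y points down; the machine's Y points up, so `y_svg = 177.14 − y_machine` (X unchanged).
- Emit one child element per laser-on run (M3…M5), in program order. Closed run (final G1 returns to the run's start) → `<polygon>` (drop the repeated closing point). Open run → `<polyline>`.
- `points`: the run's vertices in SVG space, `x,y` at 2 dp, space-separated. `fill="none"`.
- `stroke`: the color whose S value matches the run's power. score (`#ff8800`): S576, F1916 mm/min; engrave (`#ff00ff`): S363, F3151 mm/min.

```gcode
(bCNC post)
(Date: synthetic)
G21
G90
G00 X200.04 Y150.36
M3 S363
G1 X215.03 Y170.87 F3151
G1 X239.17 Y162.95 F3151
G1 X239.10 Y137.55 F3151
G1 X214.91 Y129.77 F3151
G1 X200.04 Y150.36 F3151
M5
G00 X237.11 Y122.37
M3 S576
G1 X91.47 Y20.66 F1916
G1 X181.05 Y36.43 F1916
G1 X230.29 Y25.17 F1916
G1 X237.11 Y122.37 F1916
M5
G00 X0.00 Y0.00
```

<svg xmlns="http://www.w3.org/2000/svg" width="273.37mm" height="177.14mm" viewBox="0 0 273.37 177.14">
  <polygon points="200.04,26.78 215.03,6.27 239.17,14.19 239.10,39.59 214.91,47.37" fill="none" stroke="#ff00ff"/>
  <polygon points="237.11,54.77 91.47,156.48 181.05,140.71 230.29,151.97" fill="none" stroke="#ff8800"/>
</svg>

y_svg = 177.14 − y_m.

[1] S363→`#ff00ff` (engrave); closed run; points: 200.04,26.78 215.03,6.27 239.17,14.19 239.10,39.59 214.91,47.37

[2] S576→`#ff8800` (score); closed run; points: 237.11,54.77 91.47,156.48 181.05,140.71 230.29,151.97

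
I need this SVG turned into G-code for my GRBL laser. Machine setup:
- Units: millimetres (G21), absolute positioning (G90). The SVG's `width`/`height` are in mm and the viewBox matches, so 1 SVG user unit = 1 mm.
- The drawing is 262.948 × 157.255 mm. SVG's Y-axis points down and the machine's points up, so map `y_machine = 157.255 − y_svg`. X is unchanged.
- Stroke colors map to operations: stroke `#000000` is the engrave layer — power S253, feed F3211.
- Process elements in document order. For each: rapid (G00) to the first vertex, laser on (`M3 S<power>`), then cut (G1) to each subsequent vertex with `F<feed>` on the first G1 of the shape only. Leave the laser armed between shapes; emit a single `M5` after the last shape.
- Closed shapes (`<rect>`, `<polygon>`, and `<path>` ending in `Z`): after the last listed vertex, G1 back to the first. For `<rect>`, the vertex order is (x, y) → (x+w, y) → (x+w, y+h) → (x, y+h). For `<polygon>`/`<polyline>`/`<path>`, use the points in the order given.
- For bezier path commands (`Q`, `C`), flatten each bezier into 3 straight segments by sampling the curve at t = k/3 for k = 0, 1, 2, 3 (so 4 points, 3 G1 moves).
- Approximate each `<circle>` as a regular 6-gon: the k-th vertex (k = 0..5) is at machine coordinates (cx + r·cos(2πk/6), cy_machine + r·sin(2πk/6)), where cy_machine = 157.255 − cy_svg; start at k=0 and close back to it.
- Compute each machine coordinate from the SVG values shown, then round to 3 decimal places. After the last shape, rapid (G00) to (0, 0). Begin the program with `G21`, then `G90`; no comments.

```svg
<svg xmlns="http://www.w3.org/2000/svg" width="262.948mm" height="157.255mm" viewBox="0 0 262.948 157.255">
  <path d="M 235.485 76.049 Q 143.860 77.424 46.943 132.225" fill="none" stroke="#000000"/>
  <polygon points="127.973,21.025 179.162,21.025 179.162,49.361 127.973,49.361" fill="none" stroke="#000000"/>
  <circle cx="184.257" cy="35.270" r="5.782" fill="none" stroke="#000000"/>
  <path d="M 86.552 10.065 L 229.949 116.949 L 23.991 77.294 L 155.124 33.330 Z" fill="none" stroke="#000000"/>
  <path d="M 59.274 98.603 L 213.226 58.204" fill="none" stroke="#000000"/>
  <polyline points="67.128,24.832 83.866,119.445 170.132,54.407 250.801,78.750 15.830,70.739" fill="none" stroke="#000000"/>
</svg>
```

G21
G90
G00 X235.485 Y81.206
M3 S253
G1 X173.814 Y74.353 F3211
G1 X110.966 Y55.628
G1 X46.943 Y25.030
G00 X127.973 Y136.230
M3 S253
G1 X179.162 Y136.230 F3211
G1 X179.162 Y107.894
G1 X127.973 Y107.894
G1 X127.973 Y136.230
G00 X190.039 Y121.985
M3 S253
G1 X187.148 Y126.992 F3211
G1 X181.366 Y126.992
G1 X178.475 Y121.985
G1 X181.366 Y116.978
G1 X187.148 Y116.978
G1 X190.039 Y121.985
G00 X86.552 Y147.190
M3 S253
G1 X229.949 Y40.306 F3211
G1 X23.991 Y79.961
G1 X155.124 Y123.925
G1 X86.552 Y147.190
G00 X59.274 Y58.652
M3 S253
G1 X213.226 Y99.051 F3211
G00 X67.128 Y132.423
M3 S253
G1 X83.866 Y37.810 F3211
G1 X170.132 Y102.848
G1 X250.801 Y78.505
G1 X15.830 Y86.516
M5
G00 X0.000 Y0.000

viewBox `0 0 262.948 157.255` with mm width/height → 1 unit = 1 mm. Flip: y_m = 157.255 − y_svg.

**Shape 1** — `<path>` quadratic bezier, stroke `#000000` → engrave (S253, F3211). Control points (SVG): P0=(235.485,76.049), P1=(143.860,77.424), P2=(46.943,132.225); sampled at t=k/3. Machine vertices: (235.485,81.206) → (173.814,74.353) → (110.966,55.628) → (46.943,25.030). Open path.

**Shape 2** — `<polygon>` rectangle, stroke `#000000` → engrave (S253, F3211). Machine vertices: (127.973,136.230) → (179.162,136.230) → (179.162,107.894) → (127.973,107.894) → (127.973,136.230). Closed: final G1 returns to the first vertex.

**Shape 3** — `<circle>` circle, stroke `#000000` → engrave (S253, F3211). Machine vertices: (190.039,121.985) → (187.148,126.992) → (181.366,126.992) → (178.475,121.985) → (181.366,116.978) → (187.148,116.978) → (190.039,121.985). Closed: final G1 returns to the first vertex.

**Shape 4** — `<path>` closed polygon, stroke `#000000` → engrave (S253, F3211). Machine vertices: (86.552,147.190) → (229.949,40.306) → (23.991,79.961) → (155.124,123.925) → (86.552,147.190). Closed: final G1 returns to the first vertex.

**Shape 5** — `<path>` line segment, stroke `#000000` → engrave (S253, F3211). Machine vertices: (59.274,58.652) → (213.226,99.051). Open path.

**Shape 6** — `<polyline>` open polyline, stroke `#000000` → engrave (S253, F3211). Machine vertices: (67.128,132.423) → (83.866,37.810) → (170.132,102.848) → (250.801,78.505) → (15.830,86.516). Open path.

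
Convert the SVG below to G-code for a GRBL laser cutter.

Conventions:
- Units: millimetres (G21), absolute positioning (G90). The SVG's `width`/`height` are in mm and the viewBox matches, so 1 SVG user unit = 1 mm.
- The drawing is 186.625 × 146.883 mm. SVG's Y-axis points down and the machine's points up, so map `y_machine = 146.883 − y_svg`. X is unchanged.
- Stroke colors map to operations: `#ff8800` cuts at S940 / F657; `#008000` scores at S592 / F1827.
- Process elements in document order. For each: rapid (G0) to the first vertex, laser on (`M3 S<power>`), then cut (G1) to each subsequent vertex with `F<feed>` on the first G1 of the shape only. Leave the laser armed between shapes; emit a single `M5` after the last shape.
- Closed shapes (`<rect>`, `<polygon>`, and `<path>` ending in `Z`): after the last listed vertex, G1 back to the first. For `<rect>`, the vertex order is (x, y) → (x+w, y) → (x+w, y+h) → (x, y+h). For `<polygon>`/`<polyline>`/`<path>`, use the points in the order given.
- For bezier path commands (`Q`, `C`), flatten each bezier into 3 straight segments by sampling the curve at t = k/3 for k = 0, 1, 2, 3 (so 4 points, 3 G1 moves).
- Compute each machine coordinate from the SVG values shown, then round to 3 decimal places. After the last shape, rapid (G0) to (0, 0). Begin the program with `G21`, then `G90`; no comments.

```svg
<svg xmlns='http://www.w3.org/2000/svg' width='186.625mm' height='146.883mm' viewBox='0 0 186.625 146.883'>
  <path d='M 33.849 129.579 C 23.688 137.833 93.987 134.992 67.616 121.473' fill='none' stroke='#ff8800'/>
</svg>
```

1 u = 1 mm; y_m = 146.883 − y.

[1] `<path>` cubic bezier, #ff8800→cut S940 F657: (33.849,17.304) → (43.948,12.733) → (68.324,15.466) → (67.616,25.410)

G21
G90
G0 X33.849 Y17.304
M3 S940
G1 X43.948 Y12.733 F657
G1 X68.324 Y15.466
G1 X67.616 Y25.410
M5
G0 X0.000 Y0.000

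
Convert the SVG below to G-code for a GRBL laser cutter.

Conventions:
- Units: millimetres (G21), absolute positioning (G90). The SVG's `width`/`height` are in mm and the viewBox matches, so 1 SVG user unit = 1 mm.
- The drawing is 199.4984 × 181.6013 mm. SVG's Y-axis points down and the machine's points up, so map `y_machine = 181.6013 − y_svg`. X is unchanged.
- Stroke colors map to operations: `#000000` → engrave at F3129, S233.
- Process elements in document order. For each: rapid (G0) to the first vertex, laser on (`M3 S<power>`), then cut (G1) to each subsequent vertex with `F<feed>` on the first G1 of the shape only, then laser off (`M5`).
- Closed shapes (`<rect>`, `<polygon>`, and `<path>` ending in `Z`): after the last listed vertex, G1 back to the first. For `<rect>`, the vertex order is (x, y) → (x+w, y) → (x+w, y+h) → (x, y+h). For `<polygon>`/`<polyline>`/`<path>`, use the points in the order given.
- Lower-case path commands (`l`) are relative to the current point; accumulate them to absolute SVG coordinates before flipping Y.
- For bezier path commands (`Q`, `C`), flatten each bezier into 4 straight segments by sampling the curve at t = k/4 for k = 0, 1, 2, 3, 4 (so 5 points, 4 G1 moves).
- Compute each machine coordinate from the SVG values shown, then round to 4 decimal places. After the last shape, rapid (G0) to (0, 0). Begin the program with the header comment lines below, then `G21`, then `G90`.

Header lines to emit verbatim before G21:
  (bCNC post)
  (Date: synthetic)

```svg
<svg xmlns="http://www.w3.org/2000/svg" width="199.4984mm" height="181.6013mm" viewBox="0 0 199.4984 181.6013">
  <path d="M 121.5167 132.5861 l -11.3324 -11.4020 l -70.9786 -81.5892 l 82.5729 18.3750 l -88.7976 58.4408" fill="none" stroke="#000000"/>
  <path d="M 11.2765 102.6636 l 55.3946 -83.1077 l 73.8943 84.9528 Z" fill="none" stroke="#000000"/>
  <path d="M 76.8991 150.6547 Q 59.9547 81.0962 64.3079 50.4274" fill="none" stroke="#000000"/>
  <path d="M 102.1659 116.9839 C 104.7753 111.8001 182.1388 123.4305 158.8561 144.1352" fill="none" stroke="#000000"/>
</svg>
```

1 u = 1 mm; y_m = 181.6013 − y.

[1] `<path>` open polyline, #000000→engrave S233 F3129: (121.5167,49.0152) → (110.1843,60.4172) → (39.2057,142.0064) → (121.7786,123.6314) → (32.9810,65.1906)

[2] `<path>` closed polygon, #000000→engrave S233 F3129: (11.2765,78.9377) → (66.6711,162.0454) → (140.5654,77.0926) → (11.2765,78.9377) (closed)

[3] `<path>` quadratic bezier, #000000→engrave S233 F3129: (76.8991,30.9466) → (69.7580,63.2952) → (65.2791,90.7827) → (63.4624,113.4089) → (64.3079,131.1739)

[4] `<path>` cubic bezier, #000000→engrave S233 F3129: (102.1659,64.6174) → (115.3987,65.4735) → (140.2205,60.7499) → (160.1876,51.1723) → (158.8561,37.4661)

(bCNC post)
(Date: synthetic)
G21
G90
G0 X121.5167 Y49.0152
M3 S233
G1 X110.1843 Y60.4172 F3129
G1 X39.2057 Y142.0064
G1 X121.7786 Y123.6314
G1 X32.9810 Y65.1906
M5
G0 X11.2765 Y78.9377
M3 S233
G1 X66.6711 Y162.0454 F3129
G1 X140.5654 Y77.0926
G1 X11.2765 Y78.9377
M5
G0 X76.8991 Y30.9466
M3 S233
G1 X69.7580 Y63.2952 F3129
G1 X65.2791 Y90.7827
G1 X63.4624 Y113.4089
G1 X64.3079 Y131.1739
M5
G0 X102.1659 Y64.6174
M3 S233
G1 X115.3987 Y65.4735 F3129
G1 X140.2205 Y60.7499
G1 X160.1876 Y51.1723
G1 X158.8561 Y37.4661
M5
G0 X0.0000 Y0.0000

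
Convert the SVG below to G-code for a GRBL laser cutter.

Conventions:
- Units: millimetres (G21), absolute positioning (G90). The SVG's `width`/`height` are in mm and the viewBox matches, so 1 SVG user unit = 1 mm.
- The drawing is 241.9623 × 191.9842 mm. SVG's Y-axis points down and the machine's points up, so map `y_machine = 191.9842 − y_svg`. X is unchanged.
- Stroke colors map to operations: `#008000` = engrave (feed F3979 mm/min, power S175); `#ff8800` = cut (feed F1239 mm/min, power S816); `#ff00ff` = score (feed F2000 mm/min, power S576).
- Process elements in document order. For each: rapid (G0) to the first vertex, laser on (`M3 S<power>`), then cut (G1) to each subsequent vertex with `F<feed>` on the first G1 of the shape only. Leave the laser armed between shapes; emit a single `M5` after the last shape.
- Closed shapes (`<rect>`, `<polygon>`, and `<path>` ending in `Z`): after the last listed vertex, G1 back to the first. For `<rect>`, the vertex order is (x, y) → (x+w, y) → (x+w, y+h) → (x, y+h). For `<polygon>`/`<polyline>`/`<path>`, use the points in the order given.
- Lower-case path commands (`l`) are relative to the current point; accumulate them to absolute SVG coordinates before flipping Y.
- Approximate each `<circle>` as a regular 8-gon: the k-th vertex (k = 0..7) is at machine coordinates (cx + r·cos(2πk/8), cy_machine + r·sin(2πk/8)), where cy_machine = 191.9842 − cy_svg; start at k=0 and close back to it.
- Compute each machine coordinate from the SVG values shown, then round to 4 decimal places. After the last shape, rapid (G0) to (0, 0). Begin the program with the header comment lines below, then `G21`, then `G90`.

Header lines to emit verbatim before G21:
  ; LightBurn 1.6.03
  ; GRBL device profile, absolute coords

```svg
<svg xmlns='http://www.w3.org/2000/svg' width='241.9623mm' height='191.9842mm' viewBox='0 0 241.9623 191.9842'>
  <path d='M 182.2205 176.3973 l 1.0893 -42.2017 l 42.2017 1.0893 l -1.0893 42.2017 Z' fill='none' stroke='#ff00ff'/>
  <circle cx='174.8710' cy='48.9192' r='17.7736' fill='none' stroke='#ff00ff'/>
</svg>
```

; LightBurn 1.6.03
; GRBL device profile, absolute coords
G21
G90
G0 X182.2205 Y15.5869
M3 S576
G1 X183.3098 Y57.7886 F2000
G1 X225.5115 Y56.6993
G1 X224.4222 Y14.4976
G1 X182.2205 Y15.5869
G0 X192.6446 Y143.0650
M3 S576
G1 X187.4388 Y155.6328 F2000
G1 X174.8710 Y160.8386
G1 X162.3032 Y155.6328
G1 X157.0974 Y143.0650
G1 X162.3032 Y130.4972
G1 X174.8710 Y125.2914
G1 X187.4388 Y130.4972
G1 X192.6446 Y143.0650
M5
G0 X0.0000 Y0.0000

viewBox `0 0 241.9623 191.9842` with mm width/height → 1 unit = 1 mm. Flip: y_m = 191.9842 − y_svg.

**Shape 1** — `<path>` regular polygon, stroke `#ff00ff` → score (S576, F2000). Machine vertices: (182.2205,15.5869) → (183.3098,57.7886) → (225.5115,56.6993) → (224.4222,14.4976) → (182.2205,15.5869). Closed: final G1 returns to the first vertex.

**Shape 2** — `<circle>` circle, stroke `#ff00ff` → score (S576, F2000). Machine vertices: (192.6446,143.0650) → (187.4388,155.6328) → (174.8710,160.8386) → (162.3032,155.6328) → (157.0974,143.0650) → (162.3032,130.4972) → (174.8710,125.2914) → (187.4388,130.4972) → (192.6446,143.0650). Closed: final G1 returns to the first vertex.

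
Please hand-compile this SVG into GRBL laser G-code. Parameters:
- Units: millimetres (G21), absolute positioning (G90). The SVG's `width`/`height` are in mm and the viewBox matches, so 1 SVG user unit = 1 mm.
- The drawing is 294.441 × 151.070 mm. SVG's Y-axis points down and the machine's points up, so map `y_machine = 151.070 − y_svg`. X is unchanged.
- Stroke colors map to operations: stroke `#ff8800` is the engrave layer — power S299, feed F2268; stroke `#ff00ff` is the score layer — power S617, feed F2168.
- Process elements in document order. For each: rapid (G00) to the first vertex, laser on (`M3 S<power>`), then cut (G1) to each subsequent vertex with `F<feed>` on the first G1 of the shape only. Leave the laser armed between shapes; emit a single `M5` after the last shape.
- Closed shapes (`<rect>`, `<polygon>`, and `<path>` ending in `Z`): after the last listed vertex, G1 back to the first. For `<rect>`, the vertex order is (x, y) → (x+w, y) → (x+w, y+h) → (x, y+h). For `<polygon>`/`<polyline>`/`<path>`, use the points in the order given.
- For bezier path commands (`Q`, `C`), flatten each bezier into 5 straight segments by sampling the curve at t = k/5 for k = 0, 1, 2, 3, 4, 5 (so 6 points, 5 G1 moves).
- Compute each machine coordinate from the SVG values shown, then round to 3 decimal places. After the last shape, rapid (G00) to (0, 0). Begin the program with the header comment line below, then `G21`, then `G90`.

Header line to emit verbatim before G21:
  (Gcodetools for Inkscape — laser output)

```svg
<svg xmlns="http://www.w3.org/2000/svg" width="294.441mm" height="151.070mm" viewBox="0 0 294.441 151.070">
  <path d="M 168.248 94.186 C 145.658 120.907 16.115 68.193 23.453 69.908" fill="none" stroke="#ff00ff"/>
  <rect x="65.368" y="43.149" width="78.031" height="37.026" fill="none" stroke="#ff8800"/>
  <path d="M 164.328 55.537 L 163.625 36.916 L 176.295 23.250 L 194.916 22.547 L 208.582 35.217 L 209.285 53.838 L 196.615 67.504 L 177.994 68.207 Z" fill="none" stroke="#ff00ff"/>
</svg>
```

(Gcodetools for Inkscape — laser output)
G21
G90
G00 X168.248 Y56.884
M3 S617
G1 X143.810 Y49.313 F2168
G1 X105.408 Y54.380
G1 X64.745 Y65.661
G1 X33.525 Y76.730
G1 X23.453 Y81.162
G00 X65.368 Y107.921
M3 S299
G1 X143.399 Y107.921 F2268
G1 X143.399 Y70.895
G1 X65.368 Y70.895
G1 X65.368 Y107.921
G00 X164.328 Y95.533
M3 S617
G1 X163.625 Y114.154 F2168
G1 X176.295 Y127.820
G1 X194.916 Y128.523
G1 X208.582 Y115.853
G1 X209.285 Y97.232
G1 X196.615 Y83.566
G1 X177.994 Y82.863
G1 X164.328 Y95.533
M5
G00 X0.000 Y0.000

Since the viewBox matches the mm dimensions, user units are millimetres directly. The only transform is the Y-flip y_m = 151.070 − y_svg.

Shape 1 is a cubic bezier drawn with `<path>`. Its stroke #ff00ff means score at S617, F2168. After flipping Y the toolpath is (168.248,56.884) → (143.810,49.313) → (105.408,54.380) → (64.745,65.661) → (33.525,76.730) → (23.453,81.162).

Shape 2 is a rectangle drawn with `<rect>`. Its stroke #ff8800 means engrave at S299, F2268. After flipping Y the toolpath is (65.368,107.921) → (143.399,107.921) → (143.399,70.895) → (65.368,70.895) → (65.368,107.921), returning to the start.

Shape 3 is a regular polygon drawn with `<path>`. Its stroke #ff00ff means score at S617, F2168. After flipping Y the toolpath is (164.328,95.533) → (163.625,114.154) → (176.295,127.820) → (194.916,128.523) → (208.582,115.853) → (209.285,97.232) → (196.615,83.566) → (177.994,82.863) → (164.328,95.533), returning to the start.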